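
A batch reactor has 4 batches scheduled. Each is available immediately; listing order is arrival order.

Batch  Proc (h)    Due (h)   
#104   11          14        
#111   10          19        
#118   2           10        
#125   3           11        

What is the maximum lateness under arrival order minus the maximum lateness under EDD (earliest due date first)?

FIFO (arrival order): #104 #111 #118 #125.
#104: 0→11, due 14, lateness -3
#111: 11→21, due 19, lateness 2
#118: 21→23, due 10, lateness 13
#125: 23→26, due 11, lateness 15
Maximum = 15.
EDD (increasing due date): #118 #125 #104 #111.
#118: 0→2, due 10, lateness -8
#125: 2→5, due 11, lateness -6
#104: 5→16, due 14, lateness 2
#111: 16→26, due 19, lateness 7
Maximum = 7.
Difference = 15 − 7 = 8.

8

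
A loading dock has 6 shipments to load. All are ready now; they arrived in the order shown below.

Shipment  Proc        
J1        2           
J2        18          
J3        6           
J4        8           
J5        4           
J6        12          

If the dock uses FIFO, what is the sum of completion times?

170

FIFO (arrival order): J1 J2 J3 J4 J5 J6.
J1: 0→2
J2: 2→20
J3: 20→26
J4: 26→34
J5: 34→38
J6: 38→50
Sum = 2+20+26+34+38+50 = 170.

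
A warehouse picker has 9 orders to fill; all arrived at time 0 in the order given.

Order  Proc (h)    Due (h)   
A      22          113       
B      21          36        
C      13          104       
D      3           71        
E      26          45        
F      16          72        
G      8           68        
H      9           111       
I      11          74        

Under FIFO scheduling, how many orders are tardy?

6

FIFO (arrival order): A B C D E F G H I.
A: 0→22, due 113, tardiness 0
B: 22→43, due 36, tardiness 7
C: 43→56, due 104, tardiness 0
D: 56→59, due 71, tardiness 0
E: 59→85, due 45, tardiness 40
F: 85→101, due 72, tardiness 29
G: 101→109, due 68, tardiness 41
H: 109→118, due 111, tardiness 7
I: 118→129, due 74, tardiness 55
Late orders: 6.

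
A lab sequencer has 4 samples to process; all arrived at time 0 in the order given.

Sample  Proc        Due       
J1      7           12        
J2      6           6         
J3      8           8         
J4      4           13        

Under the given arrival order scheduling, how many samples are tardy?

FIFO (arrival order): J1 J2 J3 J4.
J1: 0→7, due 12, tardiness 0
J2: 7→13, due 6, tardiness 7
J3: 13→21, due 8, tardiness 13
J4: 21→25, due 13, tardiness 12
Late samples: 3.

3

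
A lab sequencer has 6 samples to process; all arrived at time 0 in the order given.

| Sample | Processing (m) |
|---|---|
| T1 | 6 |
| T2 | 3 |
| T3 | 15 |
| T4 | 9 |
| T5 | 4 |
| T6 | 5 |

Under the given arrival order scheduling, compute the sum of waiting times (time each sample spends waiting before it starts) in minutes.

109

FIFO (arrival order): T1 T2 T3 T4 T5 T6.
T1: waits 0, runs 0→6
T2: waits 6, runs 6→9
T3: waits 9, runs 9→24
T4: waits 24, runs 24→33
T5: waits 33, runs 33→37
T6: waits 37, runs 37→42
Sum = 0+6+9+24+33+37 = 109.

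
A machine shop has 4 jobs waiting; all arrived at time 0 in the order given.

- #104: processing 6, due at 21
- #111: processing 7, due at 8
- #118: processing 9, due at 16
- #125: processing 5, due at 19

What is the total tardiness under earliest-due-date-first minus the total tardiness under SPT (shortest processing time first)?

-13

EDD (increasing due date): #111 #118 #125 #104.
#111: 0→7, due 8, tardiness 0
#118: 7→16, due 16, tardiness 0
#125: 16→21, due 19, tardiness 2
#104: 21→27, due 21, tardiness 6
Sum = 0+0+2+6 = 8.
SPT (increasing processing time): #125 #104 #111 #118.
#125: 0→5, due 19, tardiness 0
#104: 5→11, due 21, tardiness 0
#111: 11→18, due 8, tardiness 10
#118: 18→27, due 16, tardiness 11
Sum = 0+0+10+11 = 21.
Difference = 8 − 21 = -13.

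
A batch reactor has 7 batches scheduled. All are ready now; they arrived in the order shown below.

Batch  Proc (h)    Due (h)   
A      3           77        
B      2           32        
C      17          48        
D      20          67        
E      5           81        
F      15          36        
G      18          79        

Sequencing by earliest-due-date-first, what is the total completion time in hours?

EDD (increasing due date): B F C D A G E.
B: 0→2
F: 2→17
C: 17→34
D: 34→54
A: 54→57
G: 57→75
E: 75→80
Sum = 2+17+34+54+57+75+80 = 319.

319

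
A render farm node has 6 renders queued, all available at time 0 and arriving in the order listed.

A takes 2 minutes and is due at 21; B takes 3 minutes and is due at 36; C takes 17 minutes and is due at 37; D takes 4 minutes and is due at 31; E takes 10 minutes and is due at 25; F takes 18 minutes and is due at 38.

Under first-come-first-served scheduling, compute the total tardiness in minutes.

27

FIFO (arrival order): A B C D E F.
A: 0→2, due 21, tardiness 0
B: 2→5, due 36, tardiness 0
C: 5→22, due 37, tardiness 0
D: 22→26, due 31, tardiness 0
E: 26→36, due 25, tardiness 11
F: 36→54, due 38, tardiness 16
Sum = 0+0+0+0+11+16 = 27.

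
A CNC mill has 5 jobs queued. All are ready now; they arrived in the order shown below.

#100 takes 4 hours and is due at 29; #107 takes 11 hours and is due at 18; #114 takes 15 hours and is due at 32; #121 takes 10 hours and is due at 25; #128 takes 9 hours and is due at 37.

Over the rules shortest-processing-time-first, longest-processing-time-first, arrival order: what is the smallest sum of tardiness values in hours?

SPT (increasing processing time): #100 #128 #121 #107 #114.
#100: 0→4, due 29, tardiness 0
#128: 4→13, due 37, tardiness 0
#121: 13→23, due 25, tardiness 0
#107: 23→34, due 18, tardiness 16
#114: 34→49, due 32, tardiness 17
Sum = 0+0+0+16+17 = 33.
LPT (decreasing processing time): #114 #107 #121 #128 #100.
#114: 0→15, due 32, tardiness 0
#107: 15→26, due 18, tardiness 8
#121: 26→36, due 25, tardiness 11
#128: 36→45, due 37, tardiness 8
#100: 45→49, due 29, tardiness 20
Sum = 0+8+11+8+20 = 47.
FIFO (arrival order): #100 #107 #114 #121 #128.
#100: 0→4, due 29, tardiness 0
#107: 4→15, due 18, tardiness 0
#114: 15→30, due 32, tardiness 0
#121: 30→40, due 25, tardiness 15
#128: 40→49, due 37, tardiness 12
Sum = 0+0+0+15+12 = 27.
SPT 33, LPT 47, FIFO 27 → minimum 27.

27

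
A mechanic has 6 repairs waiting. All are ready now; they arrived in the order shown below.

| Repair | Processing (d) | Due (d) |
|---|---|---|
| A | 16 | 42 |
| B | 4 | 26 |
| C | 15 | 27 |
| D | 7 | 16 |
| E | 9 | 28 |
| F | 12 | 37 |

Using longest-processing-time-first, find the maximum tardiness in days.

43

LPT (decreasing processing time): A C F E D B.
A: 0→16, due 42, tardiness 0
C: 16→31, due 27, tardiness 4
F: 31→43, due 37, tardiness 6
E: 43→52, due 28, tardiness 24
D: 52→59, due 16, tardiness 43
B: 59→63, due 26, tardiness 37
Maximum = 43.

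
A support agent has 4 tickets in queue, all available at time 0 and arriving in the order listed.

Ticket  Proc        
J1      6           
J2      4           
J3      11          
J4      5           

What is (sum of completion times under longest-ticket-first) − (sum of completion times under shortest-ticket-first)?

22

LPT (decreasing processing time): J3 J1 J4 J2.
J3: 0→11
J1: 11→17
J4: 17→22
J2: 22→26
Sum = 11+17+22+26 = 76.
SPT (increasing processing time): J2 J4 J1 J3.
J2: 0→4
J4: 4→9
J1: 9→15
J3: 15→26
Sum = 4+9+15+26 = 54.
Difference = 76 − 54 = 22.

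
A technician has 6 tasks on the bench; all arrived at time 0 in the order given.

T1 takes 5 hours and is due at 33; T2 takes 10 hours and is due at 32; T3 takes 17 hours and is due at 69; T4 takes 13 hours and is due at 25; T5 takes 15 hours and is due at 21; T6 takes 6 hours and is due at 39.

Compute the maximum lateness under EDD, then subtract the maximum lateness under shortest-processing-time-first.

EDD (increasing due date): T5 T4 T2 T1 T6 T3.
T5: 0→15, due 21, lateness -6
T4: 15→28, due 25, lateness 3
T2: 28→38, due 32, lateness 6
T1: 38→43, due 33, lateness 10
T6: 43→49, due 39, lateness 10
T3: 49→66, due 69, lateness -3
Maximum = 10.
SPT (increasing processing time): T1 T6 T2 T4 T5 T3.
T1: 0→5, due 33, lateness -28
T6: 5→11, due 39, lateness -28
T2: 11→21, due 32, lateness -11
T4: 21→34, due 25, lateness 9
T5: 34→49, due 21, lateness 28
T3: 49→66, due 69, lateness -3
Maximum = 28.
Difference = 10 − 28 = -18.

-18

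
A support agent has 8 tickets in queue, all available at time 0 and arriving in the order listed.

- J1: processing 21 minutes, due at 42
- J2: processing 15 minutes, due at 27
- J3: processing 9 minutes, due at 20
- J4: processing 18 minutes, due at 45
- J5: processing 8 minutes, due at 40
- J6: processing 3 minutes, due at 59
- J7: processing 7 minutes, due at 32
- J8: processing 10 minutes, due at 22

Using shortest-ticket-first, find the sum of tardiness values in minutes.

121

SPT (increasing processing time): J6 J7 J5 J3 J8 J2 J4 J1.
J6: 0→3, due 59, tardiness 0
J7: 3→10, due 32, tardiness 0
J5: 10→18, due 40, tardiness 0
J3: 18→27, due 20, tardiness 7
J8: 27→37, due 22, tardiness 15
J2: 37→52, due 27, tardiness 25
J4: 52→70, due 45, tardiness 25
J1: 70→91, due 42, tardiness 49
Sum = 0+0+0+7+15+25+25+49 = 121.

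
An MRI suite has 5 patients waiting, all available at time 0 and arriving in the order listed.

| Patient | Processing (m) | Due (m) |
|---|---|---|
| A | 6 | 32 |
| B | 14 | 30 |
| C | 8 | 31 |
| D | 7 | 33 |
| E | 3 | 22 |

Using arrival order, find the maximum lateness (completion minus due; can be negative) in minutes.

16

FIFO (arrival order): A B C D E.
A: 0→6, due 32, lateness -26
B: 6→20, due 30, lateness -10
C: 20→28, due 31, lateness -3
D: 28→35, due 33, lateness 2
E: 35→38, due 22, lateness 16
Maximum = 16.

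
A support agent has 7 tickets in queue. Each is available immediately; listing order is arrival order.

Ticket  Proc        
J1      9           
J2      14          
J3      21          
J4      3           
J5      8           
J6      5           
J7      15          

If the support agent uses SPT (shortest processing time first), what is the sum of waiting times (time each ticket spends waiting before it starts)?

SPT (increasing processing time): J4 J6 J5 J1 J2 J7 J3.
J4: waits 0, runs 0→3
J6: waits 3, runs 3→8
J5: waits 8, runs 8→16
J1: waits 16, runs 16→25
J2: waits 25, runs 25→39
J7: waits 39, runs 39→54
J3: waits 54, runs 54→75
Sum = 0+3+8+16+25+39+54 = 145.

145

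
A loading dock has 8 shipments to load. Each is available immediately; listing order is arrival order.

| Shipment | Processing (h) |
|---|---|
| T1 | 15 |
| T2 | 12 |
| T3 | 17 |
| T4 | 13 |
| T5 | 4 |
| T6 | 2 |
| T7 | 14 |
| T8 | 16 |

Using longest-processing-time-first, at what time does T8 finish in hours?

33

LPT (decreasing processing time): T3 T8 T1 T7 T4 T2 T5 T6.
T3: 0→17
T8: 17→33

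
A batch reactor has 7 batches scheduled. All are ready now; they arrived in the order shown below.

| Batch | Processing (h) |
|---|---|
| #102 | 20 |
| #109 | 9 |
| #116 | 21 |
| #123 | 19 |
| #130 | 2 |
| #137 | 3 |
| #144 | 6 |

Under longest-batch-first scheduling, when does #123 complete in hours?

60

LPT (decreasing processing time): #116 #102 #123 #109 #144 #137 #130.
#116: 0→21
#102: 21→41
#123: 41→60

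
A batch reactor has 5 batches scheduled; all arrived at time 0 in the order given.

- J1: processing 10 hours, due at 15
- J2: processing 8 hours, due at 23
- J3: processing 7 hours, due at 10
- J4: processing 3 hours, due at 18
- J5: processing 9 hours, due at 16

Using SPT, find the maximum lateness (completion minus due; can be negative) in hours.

SPT (increasing processing time): J4 J3 J2 J5 J1.
J4: 0→3, due 18, lateness -15
J3: 3→10, due 10, lateness 0
J2: 10→18, due 23, lateness -5
J5: 18→27, due 16, lateness 11
J1: 27→37, due 15, lateness 22
Maximum = 22.

22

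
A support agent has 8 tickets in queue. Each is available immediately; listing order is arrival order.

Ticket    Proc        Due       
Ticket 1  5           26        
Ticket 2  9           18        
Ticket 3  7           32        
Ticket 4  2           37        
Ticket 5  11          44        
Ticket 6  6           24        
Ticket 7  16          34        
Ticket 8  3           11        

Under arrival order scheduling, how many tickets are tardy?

FIFO (arrival order): Ticket 1 Ticket 2 Ticket 3 Ticket 4 Ticket 5 Ticket 6 Ticket 7 Ticket 8.
Ticket 1: 0→5, due 26, tardiness 0
Ticket 2: 5→14, due 18, tardiness 0
Ticket 3: 14→21, due 32, tardiness 0
Ticket 4: 21→23, due 37, tardiness 0
Ticket 5: 23→34, due 44, tardiness 0
Ticket 6: 34→40, due 24, tardiness 16
Ticket 7: 40→56, due 34, tardiness 22
Ticket 8: 56→59, due 11, tardiness 48
Late tickets: 3.

3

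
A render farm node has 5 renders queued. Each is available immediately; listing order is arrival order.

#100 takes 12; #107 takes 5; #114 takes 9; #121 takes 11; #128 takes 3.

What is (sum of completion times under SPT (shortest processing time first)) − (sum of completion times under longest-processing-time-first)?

SPT (increasing processing time): #128 #107 #114 #121 #100.
#128: 0→3
#107: 3→8
#114: 8→17
#121: 17→28
#100: 28→40
Sum = 3+8+17+28+40 = 96.
LPT (decreasing processing time): #100 #121 #114 #107 #128.
#100: 0→12
#121: 12→23
#114: 23→32
#107: 32→37
#128: 37→40
Sum = 12+23+32+37+40 = 144.
Difference = 96 − 144 = -48.

-48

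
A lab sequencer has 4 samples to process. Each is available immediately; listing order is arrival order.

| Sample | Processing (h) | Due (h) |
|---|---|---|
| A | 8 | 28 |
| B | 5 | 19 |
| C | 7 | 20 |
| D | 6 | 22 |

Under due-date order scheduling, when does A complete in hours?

26

EDD (increasing due date): B C D A.
B: 0→5
C: 5→12
D: 12→18
A: 18→26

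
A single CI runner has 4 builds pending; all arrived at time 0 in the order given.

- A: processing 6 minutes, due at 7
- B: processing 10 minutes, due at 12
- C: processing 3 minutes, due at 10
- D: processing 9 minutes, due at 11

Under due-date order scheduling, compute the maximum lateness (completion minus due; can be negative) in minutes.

16

EDD (increasing due date): A C D B.
A: 0→6, due 7, lateness -1
C: 6→9, due 10, lateness -1
D: 9→18, due 11, lateness 7
B: 18→28, due 12, lateness 16
Maximum = 16.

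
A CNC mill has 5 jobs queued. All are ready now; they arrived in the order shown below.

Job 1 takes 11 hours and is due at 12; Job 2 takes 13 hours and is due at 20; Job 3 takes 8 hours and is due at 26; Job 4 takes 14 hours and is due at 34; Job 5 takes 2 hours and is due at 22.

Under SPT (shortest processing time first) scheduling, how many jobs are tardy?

SPT (increasing processing time): Job 5 Job 3 Job 1 Job 2 Job 4.
Job 5: 0→2, due 22, tardiness 0
Job 3: 2→10, due 26, tardiness 0
Job 1: 10→21, due 12, tardiness 9
Job 2: 21→34, due 20, tardiness 14
Job 4: 34→48, due 34, tardiness 14
Late jobs: 3.

3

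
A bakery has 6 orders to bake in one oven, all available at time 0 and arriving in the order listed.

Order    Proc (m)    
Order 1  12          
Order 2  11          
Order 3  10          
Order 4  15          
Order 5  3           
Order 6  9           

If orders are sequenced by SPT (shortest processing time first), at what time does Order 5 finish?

SPT (increasing processing time): Order 5 Order 6 Order 3 Order 2 Order 1 Order 4.
Order 5: 0→3

3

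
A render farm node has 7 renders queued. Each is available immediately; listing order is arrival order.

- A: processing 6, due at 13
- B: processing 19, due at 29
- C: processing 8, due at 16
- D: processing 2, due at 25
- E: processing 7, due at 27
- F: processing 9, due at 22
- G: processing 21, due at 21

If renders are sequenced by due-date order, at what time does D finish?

EDD (increasing due date): A C G F D E B.
A: 0→6
C: 6→14
G: 14→35
F: 35→44
D: 44→46

46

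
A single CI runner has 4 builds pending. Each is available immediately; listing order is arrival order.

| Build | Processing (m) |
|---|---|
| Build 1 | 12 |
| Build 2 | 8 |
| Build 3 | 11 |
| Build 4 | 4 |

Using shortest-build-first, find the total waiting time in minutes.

39

SPT (increasing processing time): Build 4 Build 2 Build 3 Build 1.
Build 4: waits 0, runs 0→4
Build 2: waits 4, runs 4→12
Build 3: waits 12, runs 12→23
Build 1: waits 23, runs 23→35
Sum = 0+4+12+23 = 39.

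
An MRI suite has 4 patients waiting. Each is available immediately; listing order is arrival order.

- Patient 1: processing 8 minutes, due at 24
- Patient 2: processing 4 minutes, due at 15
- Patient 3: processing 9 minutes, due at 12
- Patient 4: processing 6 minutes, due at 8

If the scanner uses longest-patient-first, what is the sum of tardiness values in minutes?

LPT (decreasing processing time): Patient 3 Patient 1 Patient 4 Patient 2.
Patient 3: 0→9, due 12, tardiness 0
Patient 1: 9→17, due 24, tardiness 0
Patient 4: 17→23, due 8, tardiness 15
Patient 2: 23→27, due 15, tardiness 12
Sum = 0+0+15+12 = 27.

27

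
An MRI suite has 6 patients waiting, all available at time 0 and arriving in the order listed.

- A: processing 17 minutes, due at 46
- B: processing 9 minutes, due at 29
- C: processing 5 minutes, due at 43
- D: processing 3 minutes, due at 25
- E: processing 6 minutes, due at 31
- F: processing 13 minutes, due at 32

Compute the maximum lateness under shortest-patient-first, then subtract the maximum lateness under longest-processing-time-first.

SPT (increasing processing time): D C E B F A.
D: 0→3, due 25, lateness -22
C: 3→8, due 43, lateness -35
E: 8→14, due 31, lateness -17
B: 14→23, due 29, lateness -6
F: 23→36, due 32, lateness 4
A: 36→53, due 46, lateness 7
Maximum = 7.
LPT (decreasing processing time): A F B E C D.
A: 0→17, due 46, lateness -29
F: 17→30, due 32, lateness -2
B: 30→39, due 29, lateness 10
E: 39→45, due 31, lateness 14
C: 45→50, due 43, lateness 7
D: 50→53, due 25, lateness 28
Maximum = 28.
Difference = 7 − 28 = -21.

-21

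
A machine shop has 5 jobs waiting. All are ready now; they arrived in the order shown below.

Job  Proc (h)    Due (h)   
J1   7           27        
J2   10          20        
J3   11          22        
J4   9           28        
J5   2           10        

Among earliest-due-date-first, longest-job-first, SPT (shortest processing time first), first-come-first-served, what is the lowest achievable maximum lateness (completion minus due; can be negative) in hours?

11

EDD (increasing due date): J5 J2 J3 J1 J4.
J5: 0→2, due 10, lateness -8
J2: 2→12, due 20, lateness -8
J3: 12→23, due 22, lateness 1
J1: 23→30, due 27, lateness 3
J4: 30→39, due 28, lateness 11
Maximum = 11.
LPT (decreasing processing time): J3 J2 J4 J1 J5.
J3: 0→11, due 22, lateness -11
J2: 11→21, due 20, lateness 1
J4: 21→30, due 28, lateness 2
J1: 30→37, due 27, lateness 10
J5: 37→39, due 10, lateness 29
Maximum = 29.
SPT (increasing processing time): J5 J1 J4 J2 J3.
J5: 0→2, due 10, lateness -8
J1: 2→9, due 27, lateness -18
J4: 9→18, due 28, lateness -10
J2: 18→28, due 20, lateness 8
J3: 28→39, due 22, lateness 17
Maximum = 17.
FIFO (arrival order): J1 J2 J3 J4 J5.
J1: 0→7, due 27, lateness -20
J2: 7→17, due 20, lateness -3
J3: 17→28, due 22, lateness 6
J4: 28→37, due 28, lateness 9
J5: 37→39, due 10, lateness 29
Maximum = 29.
EDD 11, LPT 29, SPT 17, FIFO 29 → minimum 11.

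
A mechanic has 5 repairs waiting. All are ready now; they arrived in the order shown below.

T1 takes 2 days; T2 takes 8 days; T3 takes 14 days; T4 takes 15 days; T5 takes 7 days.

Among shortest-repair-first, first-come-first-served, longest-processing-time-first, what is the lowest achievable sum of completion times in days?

SPT (increasing processing time): T1 T5 T2 T3 T4.
T1: 0→2
T5: 2→9
T2: 9→17
T3: 17→31
T4: 31→46
Sum = 2+9+17+31+46 = 105.
FIFO (arrival order): T1 T2 T3 T4 T5.
T1: 0→2
T2: 2→10
T3: 10→24
T4: 24→39
T5: 39→46
Sum = 2+10+24+39+46 = 121.
LPT (decreasing processing time): T4 T3 T2 T5 T1.
T4: 0→15
T3: 15→29
T2: 29→37
T5: 37→44
T1: 44→46
Sum = 15+29+37+44+46 = 171.
SPT 105, FIFO 121, LPT 171 → minimum 105.

105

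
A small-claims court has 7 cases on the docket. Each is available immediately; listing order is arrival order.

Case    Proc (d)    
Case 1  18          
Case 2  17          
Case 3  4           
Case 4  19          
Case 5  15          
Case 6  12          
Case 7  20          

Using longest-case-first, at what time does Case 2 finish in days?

74

LPT (decreasing processing time): Case 7 Case 4 Case 1 Case 2 Case 5 Case 6 Case 3.
Case 7: 0→20
Case 4: 20→39
Case 1: 39→57
Case 2: 57→74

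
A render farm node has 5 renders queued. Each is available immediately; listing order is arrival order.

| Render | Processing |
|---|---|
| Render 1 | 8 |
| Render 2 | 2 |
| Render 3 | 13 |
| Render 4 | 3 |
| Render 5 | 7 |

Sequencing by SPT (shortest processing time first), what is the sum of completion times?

SPT (increasing processing time): Render 2 Render 4 Render 5 Render 1 Render 3.
Render 2: 0→2
Render 4: 2→5
Render 5: 5→12
Render 1: 12→20
Render 3: 20→33
Sum = 2+5+12+20+33 = 72.

72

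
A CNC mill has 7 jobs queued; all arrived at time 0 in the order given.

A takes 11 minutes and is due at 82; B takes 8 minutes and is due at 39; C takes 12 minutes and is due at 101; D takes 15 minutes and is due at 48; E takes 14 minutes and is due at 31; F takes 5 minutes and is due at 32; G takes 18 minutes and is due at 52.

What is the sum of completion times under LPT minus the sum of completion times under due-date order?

72

LPT (decreasing processing time): G D E C A B F.
G: 0→18
D: 18→33
E: 33→47
C: 47→59
A: 59→70
B: 70→78
F: 78→83
Sum = 18+33+47+59+70+78+83 = 388.
EDD (increasing due date): E F B D G A C.
E: 0→14
F: 14→19
B: 19→27
D: 27→42
G: 42→60
A: 60→71
C: 71→83
Sum = 14+19+27+42+60+71+83 = 316.
Difference = 388 − 316 = 72.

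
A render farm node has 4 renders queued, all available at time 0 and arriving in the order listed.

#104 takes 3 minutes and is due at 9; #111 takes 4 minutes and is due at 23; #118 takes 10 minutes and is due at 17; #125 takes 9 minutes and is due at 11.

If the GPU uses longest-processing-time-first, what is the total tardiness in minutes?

25

LPT (decreasing processing time): #118 #125 #111 #104.
#118: 0→10, due 17, tardiness 0
#125: 10→19, due 11, tardiness 8
#111: 19→23, due 23, tardiness 0
#104: 23→26, due 9, tardiness 17
Sum = 0+8+0+17 = 25.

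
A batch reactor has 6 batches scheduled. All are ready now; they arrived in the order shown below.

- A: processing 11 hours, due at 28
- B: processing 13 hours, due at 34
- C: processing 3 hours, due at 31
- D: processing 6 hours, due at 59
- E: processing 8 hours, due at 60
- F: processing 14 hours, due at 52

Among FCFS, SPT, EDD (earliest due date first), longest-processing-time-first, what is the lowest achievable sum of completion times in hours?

FIFO (arrival order): A B C D E F.
A: 0→11
B: 11→24
C: 24→27
D: 27→33
E: 33→41
F: 41→55
Sum = 11+24+27+33+41+55 = 191.
SPT (increasing processing time): C D E A B F.
C: 0→3
D: 3→9
E: 9→17
A: 17→28
B: 28→41
F: 41→55
Sum = 3+9+17+28+41+55 = 153.
EDD (increasing due date): A C B F D E.
A: 0→11
C: 11→14
B: 14→27
F: 27→41
D: 41→47
E: 47→55
Sum = 11+14+27+41+47+55 = 195.
LPT (decreasing processing time): F B A E D C.
F: 0→14
B: 14→27
A: 27→38
E: 38→46
D: 46→52
C: 52→55
Sum = 14+27+38+46+52+55 = 232.
FIFO 191, SPT 153, EDD 195, LPT 232 → minimum 153.

153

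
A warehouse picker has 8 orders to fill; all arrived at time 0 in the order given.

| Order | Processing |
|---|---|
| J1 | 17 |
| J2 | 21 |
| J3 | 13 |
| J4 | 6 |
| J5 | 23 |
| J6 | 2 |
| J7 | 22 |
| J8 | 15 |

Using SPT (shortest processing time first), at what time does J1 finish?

53

SPT (increasing processing time): J6 J4 J3 J8 J1 J2 J7 J5.
J6: 0→2
J4: 2→8
J3: 8→21
J8: 21→36
J1: 36→53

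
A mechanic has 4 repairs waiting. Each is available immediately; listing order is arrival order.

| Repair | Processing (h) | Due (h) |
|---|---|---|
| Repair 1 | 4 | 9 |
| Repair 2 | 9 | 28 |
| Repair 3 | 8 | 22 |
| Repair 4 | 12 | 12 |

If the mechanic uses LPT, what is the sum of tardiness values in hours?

LPT (decreasing processing time): Repair 4 Repair 2 Repair 3 Repair 1.
Repair 4: 0→12, due 12, tardiness 0
Repair 2: 12→21, due 28, tardiness 0
Repair 3: 21→29, due 22, tardiness 7
Repair 1: 29→33, due 9, tardiness 24
Sum = 0+0+7+24 = 31.

31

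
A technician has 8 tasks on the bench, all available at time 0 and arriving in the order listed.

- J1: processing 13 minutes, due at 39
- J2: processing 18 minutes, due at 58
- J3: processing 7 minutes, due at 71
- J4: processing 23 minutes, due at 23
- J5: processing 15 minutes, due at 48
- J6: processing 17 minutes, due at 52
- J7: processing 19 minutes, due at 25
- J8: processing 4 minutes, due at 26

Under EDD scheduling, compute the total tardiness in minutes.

218

EDD (increasing due date): J4 J7 J8 J1 J5 J6 J2 J3.
J4: 0→23, due 23, tardiness 0
J7: 23→42, due 25, tardiness 17
J8: 42→46, due 26, tardiness 20
J1: 46→59, due 39, tardiness 20
J5: 59→74, due 48, tardiness 26
J6: 74→91, due 52, tardiness 39
J2: 91→109, due 58, tardiness 51
J3: 109→116, due 71, tardiness 45
Sum = 0+17+20+20+26+39+51+45 = 218.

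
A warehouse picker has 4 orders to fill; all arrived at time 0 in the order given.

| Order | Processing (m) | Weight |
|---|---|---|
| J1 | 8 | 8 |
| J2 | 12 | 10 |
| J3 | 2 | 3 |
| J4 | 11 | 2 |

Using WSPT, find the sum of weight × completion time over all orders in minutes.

372

WSPT (decreasing weight/processing-time ratio): J3 J1 J2 J4.
J3: finishes 2, weight 3, w·C = 6
J1: finishes 10, weight 8, w·C = 80
J2: finishes 22, weight 10, w·C = 220
J4: finishes 33, weight 2, w·C = 66
Sum = 6+80+220+66 = 372.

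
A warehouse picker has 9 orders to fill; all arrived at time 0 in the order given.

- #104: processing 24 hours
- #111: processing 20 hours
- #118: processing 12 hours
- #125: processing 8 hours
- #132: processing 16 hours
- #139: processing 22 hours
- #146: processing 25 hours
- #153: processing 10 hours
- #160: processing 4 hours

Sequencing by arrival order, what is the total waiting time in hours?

634

FIFO (arrival order): #104 #111 #118 #125 #132 #139 #146 #153 #160.
#104: waits 0, runs 0→24
#111: waits 24, runs 24→44
#118: waits 44, runs 44→56
#125: waits 56, runs 56→64
#132: waits 64, runs 64→80
#139: waits 80, runs 80→102
#146: waits 102, runs 102→127
#153: waits 127, runs 127→137
#160: waits 137, runs 137→141
Sum = 0+24+44+56+64+80+102+127+137 = 634.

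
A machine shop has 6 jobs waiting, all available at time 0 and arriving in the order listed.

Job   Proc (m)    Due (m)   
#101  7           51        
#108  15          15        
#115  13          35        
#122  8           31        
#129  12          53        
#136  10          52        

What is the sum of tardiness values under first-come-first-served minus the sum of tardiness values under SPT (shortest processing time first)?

FIFO (arrival order): #101 #108 #115 #122 #129 #136.
#101: 0→7, due 51, tardiness 0
#108: 7→22, due 15, tardiness 7
#115: 22→35, due 35, tardiness 0
#122: 35→43, due 31, tardiness 12
#129: 43→55, due 53, tardiness 2
#136: 55→65, due 52, tardiness 13
Sum = 0+7+0+12+2+13 = 34.
SPT (increasing processing time): #101 #122 #136 #129 #115 #108.
#101: 0→7, due 51, tardiness 0
#122: 7→15, due 31, tardiness 0
#136: 15→25, due 52, tardiness 0
#129: 25→37, due 53, tardiness 0
#115: 37→50, due 35, tardiness 15
#108: 50→65, due 15, tardiness 50
Sum = 0+0+0+0+15+50 = 65.
Difference = 34 − 65 = -31.

-31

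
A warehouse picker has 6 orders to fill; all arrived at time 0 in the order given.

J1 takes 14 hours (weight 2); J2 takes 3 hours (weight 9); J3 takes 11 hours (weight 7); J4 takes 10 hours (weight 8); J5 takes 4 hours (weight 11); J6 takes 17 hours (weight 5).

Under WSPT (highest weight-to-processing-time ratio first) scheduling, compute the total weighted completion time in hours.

WSPT (decreasing weight/processing-time ratio): J2 J5 J4 J3 J6 J1.
J2: finishes 3, weight 9, w·C = 27
J5: finishes 7, weight 11, w·C = 77
J4: finishes 17, weight 8, w·C = 136
J3: finishes 28, weight 7, w·C = 196
J6: finishes 45, weight 5, w·C = 225
J1: finishes 59, weight 2, w·C = 118
Sum = 27+77+136+196+225+118 = 779.

779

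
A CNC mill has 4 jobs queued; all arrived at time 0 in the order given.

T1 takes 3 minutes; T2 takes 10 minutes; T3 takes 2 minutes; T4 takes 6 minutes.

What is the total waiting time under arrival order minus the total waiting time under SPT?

13

FIFO (arrival order): T1 T2 T3 T4.
T1: waits 0, runs 0→3
T2: waits 3, runs 3→13
T3: waits 13, runs 13→15
T4: waits 15, runs 15→21
Sum = 0+3+13+15 = 31.
SPT (increasing processing time): T3 T1 T4 T2.
T3: waits 0, runs 0→2
T1: waits 2, runs 2→5
T4: waits 5, runs 5→11
T2: waits 11, runs 11→21
Sum = 0+2+5+11 = 18.
Difference = 31 − 18 = 13.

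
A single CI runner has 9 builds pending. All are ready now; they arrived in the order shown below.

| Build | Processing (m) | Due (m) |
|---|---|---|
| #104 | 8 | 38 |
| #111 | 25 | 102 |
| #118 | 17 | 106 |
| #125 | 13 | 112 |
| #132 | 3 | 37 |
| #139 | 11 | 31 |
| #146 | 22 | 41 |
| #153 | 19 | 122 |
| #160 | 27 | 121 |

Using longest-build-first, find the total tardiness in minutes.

LPT (decreasing processing time): #160 #111 #146 #153 #118 #125 #139 #104 #132.
#160: 0→27, due 121, tardiness 0
#111: 27→52, due 102, tardiness 0
#146: 52→74, due 41, tardiness 33
#153: 74→93, due 122, tardiness 0
#118: 93→110, due 106, tardiness 4
#125: 110→123, due 112, tardiness 11
#139: 123→134, due 31, tardiness 103
#104: 134→142, due 38, tardiness 104
#132: 142→145, due 37, tardiness 108
Sum = 0+0+33+0+4+11+103+104+108 = 363.

363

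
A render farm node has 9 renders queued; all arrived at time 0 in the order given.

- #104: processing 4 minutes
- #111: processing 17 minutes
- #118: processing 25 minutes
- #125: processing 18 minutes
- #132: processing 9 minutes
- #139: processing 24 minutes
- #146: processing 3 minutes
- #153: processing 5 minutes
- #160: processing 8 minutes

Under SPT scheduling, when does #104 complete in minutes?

SPT (increasing processing time): #146 #104 #153 #160 #132 #111 #125 #139 #118.
#146: 0→3
#104: 3→7

7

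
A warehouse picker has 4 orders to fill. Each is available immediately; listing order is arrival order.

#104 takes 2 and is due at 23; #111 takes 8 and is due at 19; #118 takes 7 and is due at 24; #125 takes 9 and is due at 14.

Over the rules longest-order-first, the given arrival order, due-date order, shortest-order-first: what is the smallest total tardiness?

LPT (decreasing processing time): #125 #111 #118 #104.
#125: 0→9, due 14, tardiness 0
#111: 9→17, due 19, tardiness 0
#118: 17→24, due 24, tardiness 0
#104: 24→26, due 23, tardiness 3
Sum = 0+0+0+3 = 3.
FIFO (arrival order): #104 #111 #118 #125.
#104: 0→2, due 23, tardiness 0
#111: 2→10, due 19, tardiness 0
#118: 10→17, due 24, tardiness 0
#125: 17→26, due 14, tardiness 12
Sum = 0+0+0+12 = 12.
EDD (increasing due date): #125 #111 #104 #118.
#125: 0→9, due 14, tardiness 0
#111: 9→17, due 19, tardiness 0
#104: 17→19, due 23, tardiness 0
#118: 19→26, due 24, tardiness 2
Sum = 0+0+0+2 = 2.
SPT (increasing processing time): #104 #118 #111 #125.
#104: 0→2, due 23, tardiness 0
#118: 2→9, due 24, tardiness 0
#111: 9→17, due 19, tardiness 0
#125: 17→26, due 14, tardiness 12
Sum = 0+0+0+12 = 12.
LPT 3, FIFO 12, EDD 2, SPT 12 → minimum 2.

2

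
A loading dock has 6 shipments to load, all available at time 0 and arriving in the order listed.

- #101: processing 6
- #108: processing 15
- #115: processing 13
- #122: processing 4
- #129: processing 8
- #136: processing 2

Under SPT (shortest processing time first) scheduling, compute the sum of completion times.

SPT (increasing processing time): #136 #122 #101 #129 #115 #108.
#136: 0→2
#122: 2→6
#101: 6→12
#129: 12→20
#115: 20→33
#108: 33→48
Sum = 2+6+12+20+33+48 = 121.

121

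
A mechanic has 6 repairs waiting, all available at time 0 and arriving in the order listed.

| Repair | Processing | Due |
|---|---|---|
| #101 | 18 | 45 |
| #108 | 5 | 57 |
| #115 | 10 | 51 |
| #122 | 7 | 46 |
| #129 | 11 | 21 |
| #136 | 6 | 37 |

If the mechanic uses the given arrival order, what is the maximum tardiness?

FIFO (arrival order): #101 #108 #115 #122 #129 #136.
#101: 0→18, due 45, tardiness 0
#108: 18→23, due 57, tardiness 0
#115: 23→33, due 51, tardiness 0
#122: 33→40, due 46, tardiness 0
#129: 40→51, due 21, tardiness 30
#136: 51→57, due 37, tardiness 20
Maximum = 30.

30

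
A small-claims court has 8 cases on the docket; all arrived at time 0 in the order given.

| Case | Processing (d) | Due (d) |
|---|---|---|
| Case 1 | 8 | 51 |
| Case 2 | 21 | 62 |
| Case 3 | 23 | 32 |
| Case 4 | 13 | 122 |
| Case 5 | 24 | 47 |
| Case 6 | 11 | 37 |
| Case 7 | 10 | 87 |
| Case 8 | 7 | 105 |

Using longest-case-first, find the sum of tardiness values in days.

162

LPT (decreasing processing time): Case 5 Case 3 Case 2 Case 4 Case 6 Case 7 Case 1 Case 8.
Case 5: 0→24, due 47, tardiness 0
Case 3: 24→47, due 32, tardiness 15
Case 2: 47→68, due 62, tardiness 6
Case 4: 68→81, due 122, tardiness 0
Case 6: 81→92, due 37, tardiness 55
Case 7: 92→102, due 87, tardiness 15
Case 1: 102→110, due 51, tardiness 59
Case 8: 110→117, due 105, tardiness 12
Sum = 0+15+6+0+55+15+59+12 = 162.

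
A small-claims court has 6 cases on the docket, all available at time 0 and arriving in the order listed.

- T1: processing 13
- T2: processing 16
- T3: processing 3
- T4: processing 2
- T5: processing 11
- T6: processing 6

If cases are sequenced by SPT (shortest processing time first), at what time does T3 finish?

5

SPT (increasing processing time): T4 T3 T6 T5 T1 T2.
T4: 0→2
T3: 2→5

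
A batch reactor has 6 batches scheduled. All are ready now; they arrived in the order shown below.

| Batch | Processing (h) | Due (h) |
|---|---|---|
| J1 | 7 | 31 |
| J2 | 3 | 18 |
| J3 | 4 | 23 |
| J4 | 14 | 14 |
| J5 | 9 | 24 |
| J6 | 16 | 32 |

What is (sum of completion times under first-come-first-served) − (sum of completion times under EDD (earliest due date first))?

-23

FIFO (arrival order): J1 J2 J3 J4 J5 J6.
J1: 0→7
J2: 7→10
J3: 10→14
J4: 14→28
J5: 28→37
J6: 37→53
Sum = 7+10+14+28+37+53 = 149.
EDD (increasing due date): J4 J2 J3 J5 J1 J6.
J4: 0→14
J2: 14→17
J3: 17→21
J5: 21→30
J1: 30→37
J6: 37→53
Sum = 14+17+21+30+37+53 = 172.
Difference = 149 − 172 = -23.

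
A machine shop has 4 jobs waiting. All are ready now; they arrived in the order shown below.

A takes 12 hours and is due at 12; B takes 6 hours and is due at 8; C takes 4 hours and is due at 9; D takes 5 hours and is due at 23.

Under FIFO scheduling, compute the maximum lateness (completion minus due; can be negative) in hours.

FIFO (arrival order): A B C D.
A: 0→12, due 12, lateness 0
B: 12→18, due 8, lateness 10
C: 18→22, due 9, lateness 13
D: 22→27, due 23, lateness 4
Maximum = 13.

13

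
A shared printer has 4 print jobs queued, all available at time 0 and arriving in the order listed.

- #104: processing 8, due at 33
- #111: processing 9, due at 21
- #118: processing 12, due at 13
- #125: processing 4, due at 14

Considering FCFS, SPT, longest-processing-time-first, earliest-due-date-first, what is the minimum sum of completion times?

FIFO (arrival order): #104 #111 #118 #125.
#104: 0→8
#111: 8→17
#118: 17→29
#125: 29→33
Sum = 8+17+29+33 = 87.
SPT (increasing processing time): #125 #104 #111 #118.
#125: 0→4
#104: 4→12
#111: 12→21
#118: 21→33
Sum = 4+12+21+33 = 70.
LPT (decreasing processing time): #118 #111 #104 #125.
#118: 0→12
#111: 12→21
#104: 21→29
#125: 29→33
Sum = 12+21+29+33 = 95.
EDD (increasing due date): #118 #125 #111 #104.
#118: 0→12
#125: 12→16
#111: 16→25
#104: 25→33
Sum = 12+16+25+33 = 86.
FIFO 87, SPT 70, LPT 95, EDD 86 → minimum 70.

70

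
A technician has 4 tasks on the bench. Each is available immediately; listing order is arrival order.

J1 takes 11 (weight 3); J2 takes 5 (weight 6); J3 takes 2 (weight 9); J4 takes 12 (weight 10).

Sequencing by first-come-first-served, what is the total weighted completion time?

FIFO (arrival order): J1 J2 J3 J4.
J1: finishes 11, weight 3, w·C = 33
J2: finishes 16, weight 6, w·C = 96
J3: finishes 18, weight 9, w·C = 162
J4: finishes 30, weight 10, w·C = 300
Sum = 33+96+162+300 = 591.

591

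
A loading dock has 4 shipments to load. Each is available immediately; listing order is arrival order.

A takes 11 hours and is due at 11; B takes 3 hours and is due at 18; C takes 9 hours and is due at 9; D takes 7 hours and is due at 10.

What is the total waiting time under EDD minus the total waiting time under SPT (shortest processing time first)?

20

EDD (increasing due date): C D A B.
C: waits 0, runs 0→9
D: waits 9, runs 9→16
A: waits 16, runs 16→27
B: waits 27, runs 27→30
Sum = 0+9+16+27 = 52.
SPT (increasing processing time): B D C A.
B: waits 0, runs 0→3
D: waits 3, runs 3→10
C: waits 10, runs 10→19
A: waits 19, runs 19→30
Sum = 0+3+10+19 = 32.
Difference = 52 − 32 = 20.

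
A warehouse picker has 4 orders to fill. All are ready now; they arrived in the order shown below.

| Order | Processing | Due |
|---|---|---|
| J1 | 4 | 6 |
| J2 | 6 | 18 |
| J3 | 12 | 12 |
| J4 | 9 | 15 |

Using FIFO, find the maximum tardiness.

16

FIFO (arrival order): J1 J2 J3 J4.
J1: 0→4, due 6, tardiness 0
J2: 4→10, due 18, tardiness 0
J3: 10→22, due 12, tardiness 10
J4: 22→31, due 15, tardiness 16
Maximum = 16.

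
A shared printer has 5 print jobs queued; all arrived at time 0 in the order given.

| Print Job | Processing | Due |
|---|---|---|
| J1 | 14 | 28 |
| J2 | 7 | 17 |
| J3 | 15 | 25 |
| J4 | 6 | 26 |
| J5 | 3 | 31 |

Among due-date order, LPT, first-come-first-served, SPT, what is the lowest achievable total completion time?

103

EDD (increasing due date): J2 J3 J4 J1 J5.
J2: 0→7
J3: 7→22
J4: 22→28
J1: 28→42
J5: 42→45
Sum = 7+22+28+42+45 = 144.
LPT (decreasing processing time): J3 J1 J2 J4 J5.
J3: 0→15
J1: 15→29
J2: 29→36
J4: 36→42
J5: 42→45
Sum = 15+29+36+42+45 = 167.
FIFO (arrival order): J1 J2 J3 J4 J5.
J1: 0→14
J2: 14→21
J3: 21→36
J4: 36→42
J5: 42→45
Sum = 14+21+36+42+45 = 158.
SPT (increasing processing time): J5 J4 J2 J1 J3.
J5: 0→3
J4: 3→9
J2: 9→16
J1: 16→30
J3: 30→45
Sum = 3+9+16+30+45 = 103.
EDD 144, LPT 167, FIFO 158, SPT 103 → minimum 103.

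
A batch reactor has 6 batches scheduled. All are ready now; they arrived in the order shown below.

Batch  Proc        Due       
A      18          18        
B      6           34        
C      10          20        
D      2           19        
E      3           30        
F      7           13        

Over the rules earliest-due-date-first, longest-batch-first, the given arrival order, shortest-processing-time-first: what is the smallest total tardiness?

EDD (increasing due date): F A D C E B.
F: 0→7, due 13, tardiness 0
A: 7→25, due 18, tardiness 7
D: 25→27, due 19, tardiness 8
C: 27→37, due 20, tardiness 17
E: 37→40, due 30, tardiness 10
B: 40→46, due 34, tardiness 12
Sum = 0+7+8+17+10+12 = 54.
LPT (decreasing processing time): A C F B E D.
A: 0→18, due 18, tardiness 0
C: 18→28, due 20, tardiness 8
F: 28→35, due 13, tardiness 22
B: 35→41, due 34, tardiness 7
E: 41→44, due 30, tardiness 14
D: 44→46, due 19, tardiness 27
Sum = 0+8+22+7+14+27 = 78.
FIFO (arrival order): A B C D E F.
A: 0→18, due 18, tardiness 0
B: 18→24, due 34, tardiness 0
C: 24→34, due 20, tardiness 14
D: 34→36, due 19, tardiness 17
E: 36→39, due 30, tardiness 9
F: 39→46, due 13, tardiness 33
Sum = 0+0+14+17+9+33 = 73.
SPT (increasing processing time): D E B F C A.
D: 0→2, due 19, tardiness 0
E: 2→5, due 30, tardiness 0
B: 5→11, due 34, tardiness 0
F: 11→18, due 13, tardiness 5
C: 18→28, due 20, tardiness 8
A: 28→46, due 18, tardiness 28
Sum = 0+0+0+5+8+28 = 41.
EDD 54, LPT 78, FIFO 73, SPT 41 → minimum 41.

41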